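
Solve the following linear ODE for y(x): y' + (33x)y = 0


P(x) = 33x ⇒ μ = e^((33/2)x²).
Q(x) = 0 so μ y is constant: y = Ce^(-(33/2)x²).


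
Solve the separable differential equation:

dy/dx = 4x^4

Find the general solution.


Integrate both sides with respect to x: y = ∫ 4x^4 dx = (4/5)x^5 + C.


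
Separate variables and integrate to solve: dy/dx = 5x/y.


Separate variables: y dy = 5x dx.
Integrate both sides: y²/2 = (5/2)x^2 + C₀.
Multiply by 2: y² = 5x^2 + C.


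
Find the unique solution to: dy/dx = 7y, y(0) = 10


General solution of y' = 7y is y = Ce^(7x).
Apply y(0) = 10: C = 10.
Particular solution: y = 10e^(7x).


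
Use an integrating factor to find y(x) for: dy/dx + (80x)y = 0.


P(x) = 80x ⇒ μ = e^(40x²).
Q(x) = 0 so μ y is constant: y = Ce^(-40x²).


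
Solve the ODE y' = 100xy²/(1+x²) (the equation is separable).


Separate: dy/y² = 100x/(1+x²) dx.
Integrate LHS: ∫ dy/y² = -1/y.
Integrate RHS via u = 1+x²: 50ln(1+x²) + C.
Result: -1/y = 50ln(1+x²) + C.


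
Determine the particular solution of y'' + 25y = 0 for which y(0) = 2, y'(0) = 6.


Characteristic roots of r² + 25 = 0 are ±5i, so y = C₁cos(5x) + C₂sin(5x).
Apply y(0) = 2: C₁ = 2. Differentiate and apply y'(0) = 6: 5·C₂ = 6, so C₂ = 6/5.
Particular solution: y = 2cos(5x) + (6/5)sin(5x).


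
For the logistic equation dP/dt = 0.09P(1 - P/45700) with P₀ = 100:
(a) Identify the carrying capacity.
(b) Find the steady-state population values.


Logistic ODE dP/dt = 0.09P(1 - P/45700) has equilibria where dP/dt = 0, i.e. P = 0 or P = 45700.
The coefficient (1 - P/K) = 0 when P = K, identifying K = 45700 as the carrying capacity.
(a) K = 45700; (b) equilibria P = 0 and P = 45700.


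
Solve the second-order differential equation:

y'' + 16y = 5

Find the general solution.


Homogeneous part: r² + 16 = 0 ⇒ r = ±4i, so y_h = C₁cos(4x) + C₂sin(4x).
Try constant y_p = A; plug in: 16A = 5 ⇒ A = 5/16.
General solution: y = C₁cos(4x) + C₂sin(4x) + 5/16.


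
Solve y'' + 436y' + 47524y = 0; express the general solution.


Characteristic equation: r² + 436r + 47524 = 0, i.e. (r + 218)² = 0.
Repeated root r = -218; include an x factor for the second linearly independent solution.
General solution: y = (C₁ + C₂x)e^(-218x).


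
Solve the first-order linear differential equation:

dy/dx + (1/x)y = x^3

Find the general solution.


P(x) = 1/x ⇒ μ = x^1.
(x^1 y)' = x^4 ⇒ x^1 y = x^5/(5) + C.
Solve for y: y = (1/5)x^4 + C/x^1.


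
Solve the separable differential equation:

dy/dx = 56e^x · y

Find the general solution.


Separate variables: dy/y = 56e^x dx.
Integrate: ln|y| = 56e^x + C₀.
Exponentiate: y = Ce^(56e^x).


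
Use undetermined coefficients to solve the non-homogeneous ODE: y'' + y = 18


Homogeneous part: r² + 1 = 0 ⇒ r = ±1i, so y_h = C₁cos(x) + C₂sin(x).
Try constant y_p = A; plug in: 1A = 18 ⇒ A = 18.
General solution: y = C₁cos(x) + C₂sin(x) + 18.


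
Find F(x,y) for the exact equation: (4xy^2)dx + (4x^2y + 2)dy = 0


Check exactness: ∂M/∂y = 8xy and ∂N/∂x = 8xy; equal, so the equation is exact.
Integrate M with respect to x (treating y as constant): ∫M dx = 2x^2y^2 + h(y).
Differentiate w.r.t. y and set equal to N: the x-dependent terms already match, leaving h'(y) = 2. Integrate: h(y) = 2y.
So F(x,y) = 2x^2y^2 + 2y.
General solution: 2x^2y^2 + 2y = C.


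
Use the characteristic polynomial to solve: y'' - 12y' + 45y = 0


Characteristic equation: r² - 12r + 45 = 0.
Discriminant is negative; roots r = 6 ± 3i (complex conjugate pair).
General solution uses e^(α x)(C₁ cos(β x) + C₂ sin(β x)): y = e^(6x)(C₁cos(3x) + C₂sin(3x)).


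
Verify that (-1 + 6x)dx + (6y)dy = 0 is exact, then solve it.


Check exactness: ∂M/∂y = 0 and ∂N/∂x = 0; equal, so the equation is exact.
Integrate M with respect to x (treating y as constant): ∫M dx = -x + 3x^2 + h(y).
Differentiate w.r.t. y and set equal to N: the x-dependent terms already match, leaving h'(y) = 6y. Integrate: h(y) = 3y^2.
So F(x,y) = -x + 3x^2 + 3y^2.
General solution: -x + 3x^2 + 3y^2 = C.


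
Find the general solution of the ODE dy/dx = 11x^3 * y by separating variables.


Separate variables: dy/y = 11x^3 dx.
Integrate: ln|y| = (11/4)x^4 + C₀.
Exponentiate: y = Ce^((11/4)x^4).


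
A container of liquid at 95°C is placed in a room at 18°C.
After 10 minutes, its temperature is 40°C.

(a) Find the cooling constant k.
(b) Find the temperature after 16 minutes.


Newton's law: T(t) = T_a + (T₀ - T_a)e^(-kt).
(a) Use T(10) = 40: (40 - 18)/(95 - 18) = e^(-k·10), so k = -ln(0.286)/10 ≈ 0.1253.
(b) Apply k to t = 16: T(16) = 18 + (77)e^(-2.004) ≈ 28.4°C.


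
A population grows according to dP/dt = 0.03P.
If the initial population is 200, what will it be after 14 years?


The ODE dP/dt = 0.03P has solution P(t) = P(0)e^(0.03t).
Substitute P(0) = 200 and t = 14: P(14) = 200 e^(0.42) ≈ 304.


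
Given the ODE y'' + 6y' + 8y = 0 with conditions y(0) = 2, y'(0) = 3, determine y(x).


Characteristic roots of r² + 6r + 8 = 0 are -4, -2.
General solution y = c₁ e^(-4x) + c₂ e^(-2x).
Apply y(0) = 2: c₁ + c₂ = 2. Apply y'(0) = 3: -4 c₁ - 2 c₂ = 3.
Solve: c₁ = -7/2, c₂ = 11/2.
Particular solution: y = -(7/2)e^(-4x) + (11/2)e^(-2x).


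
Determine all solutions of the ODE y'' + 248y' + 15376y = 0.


Characteristic equation: r² + 248r + 15376 = 0, i.e. (r + 124)² = 0.
Repeated root r = -124; include an x factor for the second linearly independent solution.
General solution: y = (C₁ + C₂x)e^(-124x).


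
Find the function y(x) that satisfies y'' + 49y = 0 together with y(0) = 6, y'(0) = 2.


Characteristic roots of r² + 49 = 0 are ±7i, so y = C₁cos(7x) + C₂sin(7x).
Apply y(0) = 6: C₁ = 6. Differentiate and apply y'(0) = 2: 7·C₂ = 2, so C₂ = 2/7.
Particular solution: y = 6cos(7x) + (2/7)sin(7x).


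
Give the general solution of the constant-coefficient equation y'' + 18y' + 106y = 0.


Characteristic equation: r² + 18r + 106 = 0.
Discriminant is negative; roots r = -9 ± 5i (complex conjugate pair).
General solution uses e^(α x)(C₁ cos(β x) + C₂ sin(β x)): y = e^(-9x)(C₁cos(5x) + C₂sin(5x)).


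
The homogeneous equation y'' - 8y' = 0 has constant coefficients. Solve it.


Characteristic equation: r² - 8r = 0.
Factor: (r - 0)(r - 8) = 0 ⇒ r = 0, 8 (distinct real).
General solution: y = C₁ + C₂e^(8x).


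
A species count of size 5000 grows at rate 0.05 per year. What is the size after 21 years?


The ODE dP/dt = 0.05P has solution P(t) = P(0)e^(0.05t).
Substitute P(0) = 5000 and t = 21: P(21) = 5000 e^(1.05) ≈ 14288.


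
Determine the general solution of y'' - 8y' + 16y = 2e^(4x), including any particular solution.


Characteristic polynomial (r - 4)² = 0; repeated root r = 4.
y_h = (C₁ + C₂x)e^(4x). Forcing matches the repeated root (resonance), so try y_p = Ax² e^(4x).
Substitute and solve for A: 2A = 2, so A = 1.
General solution: y = (C₁ + C₂x + x²)e^(4x).


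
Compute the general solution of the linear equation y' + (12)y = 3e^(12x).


P(x) = 12 ⇒ μ = e^(12x).
(μ y)' = 3e^(24x) ⇒ μ y = (3/24)e^(24x) + C.
Divide by μ: y = (1/8)e^(12x) + Ce^(-12x).


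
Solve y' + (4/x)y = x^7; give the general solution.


P(x) = 4/x ⇒ μ = x^4.
(x^4 y)' = x^11 ⇒ x^4 y = x^12/(12) + C.
Solve for y: y = (1/12)x^8 + C/x^4.


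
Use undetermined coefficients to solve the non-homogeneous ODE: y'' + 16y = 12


Homogeneous part: r² + 16 = 0 ⇒ r = ±4i, so y_h = C₁cos(4x) + C₂sin(4x).
Try constant y_p = A; plug in: 16A = 12 ⇒ A = 3/4.
General solution: y = C₁cos(4x) + C₂sin(4x) + 3/4.


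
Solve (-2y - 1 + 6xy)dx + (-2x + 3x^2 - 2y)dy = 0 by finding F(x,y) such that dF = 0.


Check exactness: ∂M/∂y = -2 + 6x and ∂N/∂x = -2 + 6x; equal, so the equation is exact.
Integrate M with respect to x (treating y as constant): ∫M dx = -2xy - x + 3x^2y + h(y).
Differentiate w.r.t. y and set equal to N: the x-dependent terms already match, leaving h'(y) = -2y. Integrate: h(y) = -y^2.
So F(x,y) = -2xy - x + 3x^2y - y^2.
General solution: -2xy - x + 3x^2y - y^2 = C.


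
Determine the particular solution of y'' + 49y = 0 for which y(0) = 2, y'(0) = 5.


Characteristic roots of r² + 49 = 0 are ±7i, so y = C₁cos(7x) + C₂sin(7x).
Apply y(0) = 2: C₁ = 2. Differentiate and apply y'(0) = 5: 7·C₂ = 5, so C₂ = 5/7.
Particular solution: y = 2cos(7x) + (5/7)sin(7x).


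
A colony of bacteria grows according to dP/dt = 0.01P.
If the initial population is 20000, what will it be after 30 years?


The ODE dP/dt = 0.01P has solution P(t) = P(0)e^(0.01t).
Substitute P(0) = 20000 and t = 30: P(30) = 20000 e^(0.30) ≈ 26997.


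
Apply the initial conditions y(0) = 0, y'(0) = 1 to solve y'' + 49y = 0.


Characteristic roots of r² + 49 = 0 are ±7i, so y = C₁cos(7x) + C₂sin(7x).
Apply y(0) = 0: C₁ = 0. Differentiate and apply y'(0) = 1: 7·C₂ = 1, so C₂ = 1/7.
Particular solution: y = (1/7)sin(7x).


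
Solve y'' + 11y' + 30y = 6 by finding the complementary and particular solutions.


Characteristic roots of r² + 11r + 30 = 0 are -6, -5.
y_h = C₁e^(-6x) + C₂e^(-5x).
Constant forcing; try y_p = A. Then 30A = 6 ⇒ A = 1/5.
General solution: y = C₁e^(-6x) + C₂e^(-5x) + 1/5.


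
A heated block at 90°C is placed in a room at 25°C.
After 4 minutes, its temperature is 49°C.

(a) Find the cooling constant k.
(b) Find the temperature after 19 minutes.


Newton's law: T(t) = T_a + (T₀ - T_a)e^(-kt).
(a) Use T(4) = 49: (49 - 25)/(90 - 25) = e^(-k·4), so k = -ln(0.369)/4 ≈ 0.2491.
(b) Apply k to t = 19: T(19) = 25 + (65)e^(-4.733) ≈ 25.6°C.


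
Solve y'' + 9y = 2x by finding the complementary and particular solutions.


Homogeneous: r² + 9 = 0 ⇒ r = ±3i, y_h = C₁cos(3x) + C₂sin(3x).
Polynomial forcing; try y_p = Ax + B. Then y_p'' + 9 y_p = 9(Ax + B) = 2x, so B = 0 and A = 2/9.
General solution: y = C₁cos(3x) + C₂sin(3x) + (2/9)x.


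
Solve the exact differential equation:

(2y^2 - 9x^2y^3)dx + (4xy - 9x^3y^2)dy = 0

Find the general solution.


Check exactness: ∂M/∂y = 4y - 27x^2y^2 and ∂N/∂x = 4y - 27x^2y^2; equal, so the equation is exact.
Integrate M with respect to x (treating y as constant): ∫M dx = 2xy^2 - 3x^3y^3 + h(y).
Differentiate w.r.t. y and set equal to N: all terms match, so h'(y) = 0 and h is a constant absorbed into C.
General solution: 2xy^2 - 3x^3y^3 = C.


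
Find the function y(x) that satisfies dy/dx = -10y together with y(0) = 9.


General solution of y' = -10y is y = Ce^(-10x).
Apply y(0) = 9: C = 9.
Particular solution: y = 9e^(-10x).


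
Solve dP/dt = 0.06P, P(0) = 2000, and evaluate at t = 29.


The ODE dP/dt = 0.06P has solution P(t) = P(0)e^(0.06t).
Substitute P(0) = 2000 and t = 29: P(29) = 2000 e^(1.74) ≈ 11395.


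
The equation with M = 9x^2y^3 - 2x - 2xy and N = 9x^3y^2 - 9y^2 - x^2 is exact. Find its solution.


Check exactness: ∂M/∂y = 27x^2y^2 - 2x and ∂N/∂x = 27x^2y^2 - 2x; equal, so the equation is exact.
Integrate M with respect to x (treating y as constant): ∫M dx = 3x^3y^3 - x^2 - x^2y + h(y).
Differentiate w.r.t. y and set equal to N: the x-dependent terms already match, leaving h'(y) = -9y^2. Integrate: h(y) = -3y^3.
So F(x,y) = 3x^3y^3 - x^2 - 3y^3 - x^2y.
General solution: 3x^3y^3 - x^2 - 3y^3 - x^2y = C.


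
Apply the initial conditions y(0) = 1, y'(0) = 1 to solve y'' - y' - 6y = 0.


Characteristic roots of r² - r - 6 = 0 are -2, 3.
General solution y = c₁ e^(-2x) + c₂ e^(3x).
Apply y(0) = 1: c₁ + c₂ = 1. Apply y'(0) = 1: -2 c₁ + 3 c₂ = 1.
Solve: c₁ = 2/5, c₂ = 3/5.
Particular solution: y = (2/5)e^(-2x) + (3/5)e^(3x).


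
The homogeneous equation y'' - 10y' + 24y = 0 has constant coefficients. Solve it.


Characteristic equation: r² - 10r + 24 = 0.
Factor: (r - 6)(r - 4) = 0 ⇒ r = 6, 4 (distinct real).
General solution: y = C₁e^(6x) + C₂e^(4x).


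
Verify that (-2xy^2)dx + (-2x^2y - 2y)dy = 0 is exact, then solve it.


Check exactness: ∂M/∂y = -4xy and ∂N/∂x = -4xy; equal, so the equation is exact.
Integrate M with respect to x (treating y as constant): ∫M dx = -x^2y^2 + h(y).
Differentiate w.r.t. y and set equal to N: the x-dependent terms already match, leaving h'(y) = -2y. Integrate: h(y) = -y^2.
So F(x,y) = -x^2y^2 - y^2.
General solution: -x^2y^2 - y^2 = C.


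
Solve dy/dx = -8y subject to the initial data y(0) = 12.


General solution of y' = -8y is y = Ce^(-8x).
Apply y(0) = 12: C = 12.
Particular solution: y = 12e^(-8x).


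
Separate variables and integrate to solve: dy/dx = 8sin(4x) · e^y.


Separate: e^(-y) dy = 8sin(4x) dx.
Integrate: -e^(-y) = -2cos(4x) + C₀.
Rearrange: e^(-y) = 2cos(4x) + C.


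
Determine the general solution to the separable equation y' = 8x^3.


Integrate both sides with respect to x: y = ∫ 8x^3 dx = 2x^4 + C.


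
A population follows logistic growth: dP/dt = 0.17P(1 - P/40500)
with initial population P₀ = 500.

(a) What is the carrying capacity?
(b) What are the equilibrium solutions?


Logistic ODE dP/dt = 0.17P(1 - P/40500) has equilibria where dP/dt = 0, i.e. P = 0 or P = 40500.
The coefficient (1 - P/K) = 0 when P = K, identifying K = 40500 as the carrying capacity.
(a) K = 40500; (b) equilibria P = 0 and P = 40500.


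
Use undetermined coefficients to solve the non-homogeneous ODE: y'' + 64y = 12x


Homogeneous: r² + 64 = 0 ⇒ r = ±8i, y_h = C₁cos(8x) + C₂sin(8x).
Polynomial forcing; try y_p = Ax + B. Then y_p'' + 64 y_p = 64(Ax + B) = 12x, so B = 0 and A = 3/16.
General solution: y = C₁cos(8x) + C₂sin(8x) + (3/16)x.


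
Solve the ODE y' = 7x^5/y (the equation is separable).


Separate variables: y dy = 7x^5 dx.
Integrate both sides: y²/2 = (7/6)x^6 + C₀.
Multiply by 2: y² = (7/3)x^6 + C.


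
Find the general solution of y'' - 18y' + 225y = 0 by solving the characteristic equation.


Characteristic equation: r² - 18r + 225 = 0.
Discriminant is negative; roots r = 9 ± 12i (complex conjugate pair).
General solution uses e^(α x)(C₁ cos(β x) + C₂ sin(β x)): y = e^(9x)(C₁cos(12x) + C₂sin(12x)).


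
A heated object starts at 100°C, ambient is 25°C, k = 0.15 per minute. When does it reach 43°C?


From T(t) = T_a + (T₀ - T_a)e^(-kt), set T(t) = 43:
(43 - 25) / (100 - 25) = e^(-0.15t), so t = -ln(0.240)/0.15 ≈ 9.5 minutes.


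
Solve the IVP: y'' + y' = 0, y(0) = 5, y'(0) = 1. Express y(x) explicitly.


Characteristic roots of r² + r = 0 are -1, 0.
General solution y = c₁ e^(-x) + c₂.
Apply y(0) = 5: c₁ + c₂ = 5. Apply y'(0) = 1: -1 c₁ + 0 c₂ = 1.
Solve: c₁ = -1, c₂ = 6.
Particular solution: y = -e^(-x) + 6.


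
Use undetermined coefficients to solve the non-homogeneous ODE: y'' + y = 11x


Homogeneous: r² + 1 = 0 ⇒ r = ±1i, y_h = C₁cos(x) + C₂sin(x).
Polynomial forcing; try y_p = Ax + B. Then y_p'' + 1 y_p = 1(Ax + B) = 11x, so B = 0 and A = 11.
General solution: y = C₁cos(x) + C₂sin(x) + 11x.


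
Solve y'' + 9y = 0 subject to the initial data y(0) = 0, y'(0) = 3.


Characteristic roots of r² + 9 = 0 are ±3i, so y = C₁cos(3x) + C₂sin(3x).
Apply y(0) = 0: C₁ = 0. Differentiate and apply y'(0) = 3: 3·C₂ = 3, so C₂ = 1.
Particular solution: y = sin(3x).


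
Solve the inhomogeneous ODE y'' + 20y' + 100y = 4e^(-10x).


Characteristic polynomial (r + 10)² = 0; repeated root r = -10.
y_h = (C₁ + C₂x)e^(-10x). Forcing matches the repeated root (resonance), so try y_p = Ax² e^(-10x).
Substitute and solve for A: 2A = 4, so A = 2.
General solution: y = (C₁ + C₂x + 2x²)e^(-10x).


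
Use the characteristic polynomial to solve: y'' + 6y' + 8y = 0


Characteristic equation: r² + 6r + 8 = 0.
Factor: (r + 4)(r + 2) = 0 ⇒ r = -4, -2 (distinct real).
General solution: y = C₁e^(-4x) + C₂e^(-2x).


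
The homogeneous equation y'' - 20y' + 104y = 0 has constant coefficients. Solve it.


Characteristic equation: r² - 20r + 104 = 0.
Discriminant is negative; roots r = 10 ± 2i (complex conjugate pair).
General solution uses e^(α x)(C₁ cos(β x) + C₂ sin(β x)): y = e^(10x)(C₁cos(2x) + C₂sin(2x)).


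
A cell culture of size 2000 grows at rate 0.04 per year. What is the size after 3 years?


The ODE dP/dt = 0.04P has solution P(t) = P(0)e^(0.04t).
Substitute P(0) = 2000 and t = 3: P(3) = 2000 e^(0.12) ≈ 2255.


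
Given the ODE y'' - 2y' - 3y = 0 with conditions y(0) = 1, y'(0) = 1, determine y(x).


Characteristic roots of r² - 2r - 3 = 0 are -1, 3.
General solution y = c₁ e^(-x) + c₂ e^(3x).
Apply y(0) = 1: c₁ + c₂ = 1. Apply y'(0) = 1: -1 c₁ + 3 c₂ = 1.
Solve: c₁ = 1/2, c₂ = 1/2.
Particular solution: y = (1/2)e^(-x) + (1/2)e^(3x).


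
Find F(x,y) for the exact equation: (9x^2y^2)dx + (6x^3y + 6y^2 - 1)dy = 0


Check exactness: ∂M/∂y = 18x^2y and ∂N/∂x = 18x^2y; equal, so the equation is exact.
Integrate M with respect to x (treating y as constant): ∫M dx = 3x^3y^2 + h(y).
Differentiate w.r.t. y and set equal to N: the x-dependent terms already match, leaving h'(y) = 6y^2 - 1. Integrate: h(y) = 2y^3 - y.
So F(x,y) = 3x^3y^2 + 2y^3 - y.
General solution: 3x^3y^2 + 2y^3 - y = C.


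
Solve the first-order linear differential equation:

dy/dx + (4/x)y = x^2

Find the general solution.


P(x) = 4/x ⇒ μ = x^4.
(x^4 y)' = x^6 ⇒ x^4 y = x^7/(7) + C.
Solve for y: y = (1/7)x^3 + C/x^4.


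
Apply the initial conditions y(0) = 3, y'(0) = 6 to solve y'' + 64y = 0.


Characteristic roots of r² + 64 = 0 are ±8i, so y = C₁cos(8x) + C₂sin(8x).
Apply y(0) = 3: C₁ = 3. Differentiate and apply y'(0) = 6: 8·C₂ = 6, so C₂ = 3/4.
Particular solution: y = 3cos(8x) + (3/4)sin(8x).


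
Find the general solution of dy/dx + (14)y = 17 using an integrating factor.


P(x) = 14, Q(x) = 17; integrating factor μ = e^(14x).
(μ y)' = 17e^(14x) ⇒ μ y = (17/14)e^(14x) + C.
Divide by μ: y = 17/14 + Ce^(-14x).


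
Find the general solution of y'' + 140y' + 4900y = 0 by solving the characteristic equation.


Characteristic equation: r² + 140r + 4900 = 0, i.e. (r + 70)² = 0.
Repeated root r = -70; include an x factor for the second linearly independent solution.
General solution: y = (C₁ + C₂x)e^(-70x).


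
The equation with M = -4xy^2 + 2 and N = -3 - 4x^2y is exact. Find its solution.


Check exactness: ∂M/∂y = -8xy and ∂N/∂x = -8xy; equal, so the equation is exact.
Integrate M with respect to x (treating y as constant): ∫M dx = -2x^2y^2 + 2x + h(y).
Differentiate w.r.t. y and set equal to N: the x-dependent terms already match, leaving h'(y) = -3. Integrate: h(y) = -3y.
So F(x,y) = -3y - 2x^2y^2 + 2x.
General solution: -3y - 2x^2y^2 + 2x = C.


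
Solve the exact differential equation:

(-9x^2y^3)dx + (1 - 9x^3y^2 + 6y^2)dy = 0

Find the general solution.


Check exactness: ∂M/∂y = -27x^2y^2 and ∂N/∂x = -27x^2y^2; equal, so the equation is exact.
Integrate M with respect to x (treating y as constant): ∫M dx = -3x^3y^3 + h(y).
Differentiate w.r.t. y and set equal to N: the x-dependent terms already match, leaving h'(y) = 1 + 6y^2. Integrate: h(y) = y + 2y^3.
So F(x,y) = y - 3x^3y^3 + 2y^3.
General solution: y - 3x^3y^3 + 2y^3 = C.


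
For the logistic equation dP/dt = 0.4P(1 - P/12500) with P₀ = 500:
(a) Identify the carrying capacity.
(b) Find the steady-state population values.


Logistic ODE dP/dt = 0.4P(1 - P/12500) has equilibria where dP/dt = 0, i.e. P = 0 or P = 12500.
The coefficient (1 - P/K) = 0 when P = K, identifying K = 12500 as the carrying capacity.
(a) K = 12500; (b) equilibria P = 0 and P = 12500.


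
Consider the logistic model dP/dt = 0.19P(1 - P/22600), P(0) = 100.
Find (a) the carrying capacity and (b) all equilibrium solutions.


Logistic ODE dP/dt = 0.19P(1 - P/22600) has equilibria where dP/dt = 0, i.e. P = 0 or P = 22600.
The coefficient (1 - P/K) = 0 when P = K, identifying K = 22600 as the carrying capacity.
(a) K = 22600; (b) equilibria P = 0 and P = 22600.


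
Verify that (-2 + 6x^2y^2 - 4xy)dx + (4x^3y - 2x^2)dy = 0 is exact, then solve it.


Check exactness: ∂M/∂y = 12x^2y - 4x and ∂N/∂x = 12x^2y - 4x; equal, so the equation is exact.
Integrate M with respect to x (treating y as constant): ∫M dx = -2x + 2x^3y^2 - 2x^2y + h(y).
Differentiate w.r.t. y and set equal to N: all terms match, so h'(y) = 0 and h is a constant absorbed into C.
General solution: -2x + 2x^3y^2 - 2x^2y = C.


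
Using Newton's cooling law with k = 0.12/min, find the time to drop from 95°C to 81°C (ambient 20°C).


From T(t) = T_a + (T₀ - T_a)e^(-kt), set T(t) = 81:
(81 - 20) / (95 - 20) = e^(-0.12t), so t = -ln(0.813)/0.12 ≈ 1.7 minutes.


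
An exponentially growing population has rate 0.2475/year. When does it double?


Exponential growth: P(t) = P₀ e^(0.2475t). Set P(t)/P₀ = 2: e^(0.2475t) = 2.
Solve: t = ln(2)/0.2475 ≈ 2.80 years.


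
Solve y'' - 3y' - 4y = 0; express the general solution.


Characteristic equation: r² - 3r - 4 = 0.
Factor: (r - 4)(r + 1) = 0 ⇒ r = 4, -1 (distinct real).
General solution: y = C₁e^(4x) + C₂e^(-x).


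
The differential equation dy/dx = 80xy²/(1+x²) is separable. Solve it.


Separate: dy/y² = 80x/(1+x²) dx.
Integrate LHS: ∫ dy/y² = -1/y.
Integrate RHS via u = 1+x²: 40ln(1+x²) + C.
Result: -1/y = 40ln(1+x²) + C.


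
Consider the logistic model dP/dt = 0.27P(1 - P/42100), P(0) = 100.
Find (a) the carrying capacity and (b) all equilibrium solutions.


Logistic ODE dP/dt = 0.27P(1 - P/42100) has equilibria where dP/dt = 0, i.e. P = 0 or P = 42100.
The coefficient (1 - P/K) = 0 when P = K, identifying K = 42100 as the carrying capacity.
(a) K = 42100; (b) equilibria P = 0 and P = 42100.


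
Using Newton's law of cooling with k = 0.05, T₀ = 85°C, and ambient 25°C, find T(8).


Newton's law: dT/dt = -k(T - T_a) has solution T(t) = T_a + (T₀ - T_a)e^(-kt).
Plug in T_a = 25, T₀ = 85, k = 0.05, t = 8: T(8) = 25 + (60)e^(-0.40) ≈ 65.2°C.


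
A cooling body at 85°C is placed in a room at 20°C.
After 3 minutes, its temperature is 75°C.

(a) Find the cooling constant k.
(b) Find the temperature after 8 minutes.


Newton's law: T(t) = T_a + (T₀ - T_a)e^(-kt).
(a) Use T(3) = 75: (75 - 20)/(85 - 20) = e^(-k·3), so k = -ln(0.846)/3 ≈ 0.0557.
(b) Apply k to t = 8: T(8) = 20 + (65)e^(-0.445) ≈ 61.6°C.


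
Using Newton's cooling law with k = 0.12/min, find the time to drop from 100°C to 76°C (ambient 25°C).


From T(t) = T_a + (T₀ - T_a)e^(-kt), set T(t) = 76:
(76 - 25) / (100 - 25) = e^(-0.12t), so t = -ln(0.680)/0.12 ≈ 3.2 minutes.


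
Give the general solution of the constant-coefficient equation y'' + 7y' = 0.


Characteristic equation: r² + 7r = 0.
Factor: (r - 0)(r + 7) = 0 ⇒ r = 0, -7 (distinct real).
General solution: y = C₁ + C₂e^(-7x).


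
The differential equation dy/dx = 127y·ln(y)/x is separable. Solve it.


Separate: dy/[y ln(y)] = 127 dx/x.
Substitute u = ln(y): du/u = 127 dx/x.
Integrate: ln|ln(y)| = 127ln|x| + C₀, hence ln(y) = C·x^127.


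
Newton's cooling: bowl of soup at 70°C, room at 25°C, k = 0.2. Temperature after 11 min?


Newton's law: dT/dt = -k(T - T_a) has solution T(t) = T_a + (T₀ - T_a)e^(-kt).
Plug in T_a = 25, T₀ = 70, k = 0.2, t = 11: T(11) = 25 + (45)e^(-2.20) ≈ 30.0°C.


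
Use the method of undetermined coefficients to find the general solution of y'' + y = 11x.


Homogeneous: r² + 1 = 0 ⇒ r = ±1i, y_h = C₁cos(x) + C₂sin(x).
Polynomial forcing; try y_p = Ax + B. Then y_p'' + 1 y_p = 1(Ax + B) = 11x, so B = 0 and A = 11.
General solution: y = C₁cos(x) + C₂sin(x) + 11x.


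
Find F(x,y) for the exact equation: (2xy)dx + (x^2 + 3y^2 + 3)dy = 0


Check exactness: ∂M/∂y = 2x and ∂N/∂x = 2x; equal, so the equation is exact.
Integrate M with respect to x (treating y as constant): ∫M dx = x^2y + h(y).
Differentiate w.r.t. y and set equal to N: the x-dependent terms already match, leaving h'(y) = 3y^2 + 3. Integrate: h(y) = y^3 + 3y.
So F(x,y) = x^2y + y^3 + 3y.
General solution: x^2y + y^3 + 3y = C.


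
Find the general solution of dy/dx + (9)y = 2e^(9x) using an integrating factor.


P(x) = 9 ⇒ μ = e^(9x).
(μ y)' = 2e^(18x) ⇒ μ y = (2/18)e^(18x) + C.
Divide by μ: y = (1/9)e^(9x) + Ce^(-9x).


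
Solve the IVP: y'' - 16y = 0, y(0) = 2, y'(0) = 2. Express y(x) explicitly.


Characteristic roots of r² - 16 = 0 are -4, 4.
General solution y = c₁ e^(-4x) + c₂ e^(4x).
Apply y(0) = 2: c₁ + c₂ = 2. Apply y'(0) = 2: -4 c₁ + 4 c₂ = 2.
Solve: c₁ = 3/4, c₂ = 5/4.
Particular solution: y = (3/4)e^(-4x) + (5/4)e^(4x).


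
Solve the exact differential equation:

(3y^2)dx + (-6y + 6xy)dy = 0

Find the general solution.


Check exactness: ∂M/∂y = 6y and ∂N/∂x = 6y; equal, so the equation is exact.
Integrate M with respect to x (treating y as constant): ∫M dx = 3xy^2 + h(y).
Differentiate w.r.t. y and set equal to N: the x-dependent terms already match, leaving h'(y) = -6y. Integrate: h(y) = -3y^2.
So F(x,y) = -3y^2 + 3xy^2.
General solution: -3y^2 + 3xy^2 = C.


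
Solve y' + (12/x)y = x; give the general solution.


P(x) = 12/x ⇒ μ = x^12.
(x^12 y)' = x^13 ⇒ x^12 y = x^14/(14) + C.
Solve for y: y = (1/14)x^2 + C/x^12.


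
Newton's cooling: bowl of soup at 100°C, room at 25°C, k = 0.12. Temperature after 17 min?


Newton's law: dT/dt = -k(T - T_a) has solution T(t) = T_a + (T₀ - T_a)e^(-kt).
Plug in T_a = 25, T₀ = 100, k = 0.12, t = 17: T(17) = 25 + (75)e^(-2.04) ≈ 34.8°C.


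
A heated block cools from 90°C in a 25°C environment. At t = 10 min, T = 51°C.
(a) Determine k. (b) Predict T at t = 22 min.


Newton's law: T(t) = T_a + (T₀ - T_a)e^(-kt).
(a) Use T(10) = 51: (51 - 25)/(90 - 25) = e^(-k·10), so k = -ln(0.400)/10 ≈ 0.0916.
(b) Apply k to t = 22: T(22) = 25 + (65)e^(-2.016) ≈ 33.7°C.


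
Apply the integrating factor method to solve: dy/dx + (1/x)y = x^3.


P(x) = 1/x ⇒ μ = x^1.
(x^1 y)' = x^4 ⇒ x^1 y = x^5/(5) + C.
Solve for y: y = (1/5)x^4 + C/x^1.


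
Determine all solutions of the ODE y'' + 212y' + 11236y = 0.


Characteristic equation: r² + 212r + 11236 = 0, i.e. (r + 106)² = 0.
Repeated root r = -106; include an x factor for the second linearly independent solution.
General solution: y = (C₁ + C₂x)e^(-106x).


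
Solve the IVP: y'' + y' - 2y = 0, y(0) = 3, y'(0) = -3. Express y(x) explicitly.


Characteristic roots of r² + r - 2 = 0 are -2, 1.
General solution y = c₁ e^(-2x) + c₂ e^(x).
Apply y(0) = 3: c₁ + c₂ = 3. Apply y'(0) = -3: -2 c₁ + 1 c₂ = -3.
Solve: c₁ = 2, c₂ = 1.
Particular solution: y = 2e^(-2x) + e^(x).


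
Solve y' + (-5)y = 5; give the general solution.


P(x) = -5 ⇒ μ = e^(-5x).
(μ y)' = 5e^(-5x) ⇒ μ y = -e^(-5x) + C.
Divide by μ: y = -1 + Ce^(5x).


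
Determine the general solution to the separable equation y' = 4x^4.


Integrate both sides with respect to x: y = ∫ 4x^4 dx = (4/5)x^5 + C.


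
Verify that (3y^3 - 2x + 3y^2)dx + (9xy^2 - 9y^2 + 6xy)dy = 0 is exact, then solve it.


Check exactness: ∂M/∂y = 9y^2 + 6y and ∂N/∂x = 9y^2 + 6y; equal, so the equation is exact.
Integrate M with respect to x (treating y as constant): ∫M dx = 3xy^3 - x^2 + 3xy^2 + h(y).
Differentiate w.r.t. y and set equal to N: the x-dependent terms already match, leaving h'(y) = -9y^2. Integrate: h(y) = -3y^3.
So F(x,y) = 3xy^3 - x^2 - 3y^3 + 3xy^2.
General solution: 3xy^3 - x^2 - 3y^3 + 3xy^2 = C.


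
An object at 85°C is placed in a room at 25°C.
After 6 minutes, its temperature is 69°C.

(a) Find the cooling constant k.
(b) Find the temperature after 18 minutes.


Newton's law: T(t) = T_a + (T₀ - T_a)e^(-kt).
(a) Use T(6) = 69: (69 - 25)/(85 - 25) = e^(-k·6), so k = -ln(0.733)/6 ≈ 0.0517.
(b) Apply k to t = 18: T(18) = 25 + (60)e^(-0.930) ≈ 48.7°C.


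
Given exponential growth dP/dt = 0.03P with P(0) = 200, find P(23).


The ODE dP/dt = 0.03P has solution P(t) = P(0)e^(0.03t).
Substitute P(0) = 200 and t = 23: P(23) = 200 e^(0.69) ≈ 399.


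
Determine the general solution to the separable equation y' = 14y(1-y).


Separate: dy/[y(1-y)] = 14 dx.
Partial fractions: 1/[y(1-y)] = 1/y + 1/(1-y).
Integrate: ln|y/(1-y)| = 14x + C₀.
Solve for y: y = 1/(1 + Ce^(-14x)).


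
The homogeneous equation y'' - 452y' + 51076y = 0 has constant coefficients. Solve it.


Characteristic equation: r² - 452r + 51076 = 0, i.e. (r - 226)² = 0.
Repeated root r = 226; include an x factor for the second linearly independent solution.
General solution: y = (C₁ + C₂x)e^(226x).


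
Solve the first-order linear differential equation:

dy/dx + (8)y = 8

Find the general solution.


P(x) = 8, Q(x) = 8; integrating factor μ = e^(8x).
(μ y)' = 8e^(8x) ⇒ μ y = e^(8x) + C.
Divide by μ: y = 1 + Ce^(-8x).


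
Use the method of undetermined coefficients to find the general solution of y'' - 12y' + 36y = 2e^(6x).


Characteristic polynomial (r - 6)² = 0; repeated root r = 6.
y_h = (C₁ + C₂x)e^(6x). Forcing matches the repeated root (resonance), so try y_p = Ax² e^(6x).
Substitute and solve for A: 2A = 2, so A = 1.
General solution: y = (C₁ + C₂x + x²)e^(6x).


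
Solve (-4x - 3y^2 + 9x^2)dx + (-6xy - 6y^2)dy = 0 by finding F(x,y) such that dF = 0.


Check exactness: ∂M/∂y = -6y and ∂N/∂x = -6y; equal, so the equation is exact.
Integrate M with respect to x (treating y as constant): ∫M dx = -2x^2 - 3xy^2 + 3x^3 + h(y).
Differentiate w.r.t. y and set equal to N: the x-dependent terms already match, leaving h'(y) = -6y^2. Integrate: h(y) = -2y^3.
So F(x,y) = -2x^2 - 3xy^2 - 2y^3 + 3x^3.
General solution: -2x^2 - 3xy^2 - 2y^3 + 3x^3 = C.


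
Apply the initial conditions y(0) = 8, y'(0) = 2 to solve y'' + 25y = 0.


Characteristic roots of r² + 25 = 0 are ±5i, so y = C₁cos(5x) + C₂sin(5x).
Apply y(0) = 8: C₁ = 8. Differentiate and apply y'(0) = 2: 5·C₂ = 2, so C₂ = 2/5.
Particular solution: y = 8cos(5x) + (2/5)sin(5x).


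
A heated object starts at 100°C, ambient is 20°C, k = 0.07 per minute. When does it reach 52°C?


From T(t) = T_a + (T₀ - T_a)e^(-kt), set T(t) = 52:
(52 - 20) / (100 - 20) = e^(-0.07t), so t = -ln(0.400)/0.07 ≈ 13.1 minutes.


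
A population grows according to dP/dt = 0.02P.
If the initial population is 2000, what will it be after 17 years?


The ODE dP/dt = 0.02P has solution P(t) = P(0)e^(0.02t).
Substitute P(0) = 2000 and t = 17: P(17) = 2000 e^(0.34) ≈ 2810.


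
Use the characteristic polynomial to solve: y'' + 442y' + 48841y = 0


Characteristic equation: r² + 442r + 48841 = 0, i.e. (r + 221)² = 0.
Repeated root r = -221; include an x factor for the second linearly independent solution.
General solution: y = (C₁ + C₂x)e^(-221x).


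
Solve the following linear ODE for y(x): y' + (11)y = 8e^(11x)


P(x) = 11 ⇒ μ = e^(11x).
(μ y)' = 8e^(22x) ⇒ μ y = (8/22)e^(22x) + C.
Divide by μ: y = (4/11)e^(11x) + Ce^(-11x).


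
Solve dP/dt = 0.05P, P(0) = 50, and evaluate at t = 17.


The ODE dP/dt = 0.05P has solution P(t) = P(0)e^(0.05t).
Substitute P(0) = 50 and t = 17: P(17) = 50 e^(0.85) ≈ 117.


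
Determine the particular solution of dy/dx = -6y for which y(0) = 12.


General solution of y' = -6y is y = Ce^(-6x).
Apply y(0) = 12: C = 12.
Particular solution: y = 12e^(-6x).


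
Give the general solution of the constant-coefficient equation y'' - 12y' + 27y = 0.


Characteristic equation: r² - 12r + 27 = 0.
Factor: (r - 9)(r - 3) = 0 ⇒ r = 9, 3 (distinct real).
General solution: y = C₁e^(9x) + C₂e^(3x).


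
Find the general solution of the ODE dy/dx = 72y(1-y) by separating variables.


Separate: dy/[y(1-y)] = 72 dx.
Partial fractions: 1/[y(1-y)] = 1/y + 1/(1-y).
Integrate: ln|y/(1-y)| = 72x + C₀.
Solve for y: y = 1/(1 + Ce^(-72x)).


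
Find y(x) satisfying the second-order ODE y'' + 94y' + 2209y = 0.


Characteristic equation: r² + 94r + 2209 = 0, i.e. (r + 47)² = 0.
Repeated root r = -47; include an x factor for the second linearly independent solution.
General solution: y = (C₁ + C₂x)e^(-47x).


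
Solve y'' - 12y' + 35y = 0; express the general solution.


Characteristic equation: r² - 12r + 35 = 0.
Factor: (r - 7)(r - 5) = 0 ⇒ r = 7, 5 (distinct real).
General solution: y = C₁e^(7x) + C₂e^(5x).


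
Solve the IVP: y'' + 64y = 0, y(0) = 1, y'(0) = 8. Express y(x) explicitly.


Characteristic roots of r² + 64 = 0 are ±8i, so y = C₁cos(8x) + C₂sin(8x).
Apply y(0) = 1: C₁ = 1. Differentiate and apply y'(0) = 8: 8·C₂ = 8, so C₂ = 1.
Particular solution: y = cos(8x) + sin(8x).


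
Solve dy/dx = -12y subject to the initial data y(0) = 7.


General solution of y' = -12y is y = Ce^(-12x).
Apply y(0) = 7: C = 7.
Particular solution: y = 7e^(-12x).


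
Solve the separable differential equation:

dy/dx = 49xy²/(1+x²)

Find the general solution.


Separate: dy/y² = 49x/(1+x²) dx.
Integrate LHS: ∫ dy/y² = -1/y.
Integrate RHS via u = 1+x²: (49/2)ln(1+x²) + C.
Result: -1/y = (49/2)ln(1+x²) + C.


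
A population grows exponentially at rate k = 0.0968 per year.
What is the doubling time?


Exponential growth: P(t) = P₀ e^(0.0968t). Set P(t)/P₀ = 2: e^(0.0968t) = 2.
Solve: t = ln(2)/0.0968 ≈ 7.16 years.


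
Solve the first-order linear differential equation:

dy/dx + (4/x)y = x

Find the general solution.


P(x) = 4/x ⇒ μ = x^4.
(x^4 y)' = x^4·x^1 = x^5.
Integrate: x^4 y = x^6/(6) + C.
Solve for y: y = (1/6)x^2 + C/x^4.


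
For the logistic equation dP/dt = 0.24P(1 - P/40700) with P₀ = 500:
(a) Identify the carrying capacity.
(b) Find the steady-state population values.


Logistic ODE dP/dt = 0.24P(1 - P/40700) has equilibria where dP/dt = 0, i.e. P = 0 or P = 40700.
The coefficient (1 - P/K) = 0 when P = K, identifying K = 40700 as the carrying capacity.
(a) K = 40700; (b) equilibria P = 0 and P = 40700.


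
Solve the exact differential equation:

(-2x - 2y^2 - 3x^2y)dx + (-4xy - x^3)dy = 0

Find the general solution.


Check exactness: ∂M/∂y = -4y - 3x^2 and ∂N/∂x = -4y - 3x^2; equal, so the equation is exact.
Integrate M with respect to x (treating y as constant): ∫M dx = -x^2 - 2xy^2 - x^3y + h(y).
Differentiate w.r.t. y and set equal to N: all terms match, so h'(y) = 0 and h is a constant absorbed into C.
General solution: -x^2 - 2xy^2 - x^3y = C.


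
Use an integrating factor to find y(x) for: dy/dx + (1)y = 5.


P(x) = 1, Q(x) = 5; integrating factor μ = e^(x).
(μ y)' = 5e^(x) ⇒ μ y = 5e^(x) + C.
Divide by μ: y = 5 + Ce^(-x).


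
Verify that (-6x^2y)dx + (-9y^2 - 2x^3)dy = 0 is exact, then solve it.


Check exactness: ∂M/∂y = -6x^2 and ∂N/∂x = -6x^2; equal, so the equation is exact.
Integrate M with respect to x (treating y as constant): ∫M dx = -2x^3y + h(y).
Differentiate w.r.t. y and set equal to N: the x-dependent terms already match, leaving h'(y) = -9y^2. Integrate: h(y) = -3y^3.
So F(x,y) = -3y^3 - 2x^3y.
General solution: -3y^3 - 2x^3y = C.


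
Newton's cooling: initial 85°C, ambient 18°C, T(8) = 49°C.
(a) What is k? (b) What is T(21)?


Newton's law: T(t) = T_a + (T₀ - T_a)e^(-kt).
(a) Use T(8) = 49: (49 - 18)/(85 - 18) = e^(-k·8), so k = -ln(0.463)/8 ≈ 0.0963.
(b) Apply k to t = 21: T(21) = 18 + (67)e^(-2.023) ≈ 26.9°C.


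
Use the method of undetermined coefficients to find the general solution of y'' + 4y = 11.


Homogeneous part: r² + 4 = 0 ⇒ r = ±2i, so y_h = C₁cos(2x) + C₂sin(2x).
Try constant y_p = A; plug in: 4A = 11 ⇒ A = 11/4.
General solution: y = C₁cos(2x) + C₂sin(2x) + 11/4.


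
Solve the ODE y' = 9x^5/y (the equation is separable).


Separate variables: y dy = 9x^5 dx.
Integrate both sides: y²/2 = (3/2)x^6 + C₀.
Multiply by 2: y² = 3x^6 + C.


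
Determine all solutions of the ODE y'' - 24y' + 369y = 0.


Characteristic equation: r² - 24r + 369 = 0.
Discriminant is negative; roots r = 12 ± 15i (complex conjugate pair).
General solution uses e^(α x)(C₁ cos(β x) + C₂ sin(β x)): y = e^(12x)(C₁cos(15x) + C₂sin(15x)).


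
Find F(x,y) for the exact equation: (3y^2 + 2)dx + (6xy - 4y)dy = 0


Check exactness: ∂M/∂y = 6y and ∂N/∂x = 6y; equal, so the equation is exact.
Integrate M with respect to x (treating y as constant): ∫M dx = 3xy^2 + 2x + h(y).
Differentiate w.r.t. y and set equal to N: the x-dependent terms already match, leaving h'(y) = -4y. Integrate: h(y) = -2y^2.
So F(x,y) = 3xy^2 - 2y^2 + 2x.
General solution: 3xy^2 - 2y^2 + 2x = C.


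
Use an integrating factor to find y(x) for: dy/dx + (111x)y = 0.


P(x) = 111x ⇒ μ = e^((111/2)x²).
Q(x) = 0 so μ y is constant: y = Ce^(-(111/2)x²).


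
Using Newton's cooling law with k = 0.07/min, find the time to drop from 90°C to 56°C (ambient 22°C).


From T(t) = T_a + (T₀ - T_a)e^(-kt), set T(t) = 56:
(56 - 22) / (90 - 22) = e^(-0.07t), so t = -ln(0.500)/0.07 ≈ 9.9 minutes.


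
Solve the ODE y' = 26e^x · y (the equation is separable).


Separate variables: dy/y = 26e^x dx.
Integrate: ln|y| = 26e^x + C₀.
Exponentiate: y = Ce^(26e^x).


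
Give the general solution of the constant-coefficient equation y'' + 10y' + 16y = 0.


Characteristic equation: r² + 10r + 16 = 0.
Factor: (r + 8)(r + 2) = 0 ⇒ r = -8, -2 (distinct real).
General solution: y = C₁e^(-8x) + C₂e^(-2x).


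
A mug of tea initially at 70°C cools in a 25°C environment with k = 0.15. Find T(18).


Newton's law: dT/dt = -k(T - T_a) has solution T(t) = T_a + (T₀ - T_a)e^(-kt).
Plug in T_a = 25, T₀ = 70, k = 0.15, t = 18: T(18) = 25 + (45)e^(-2.70) ≈ 28.0°C.


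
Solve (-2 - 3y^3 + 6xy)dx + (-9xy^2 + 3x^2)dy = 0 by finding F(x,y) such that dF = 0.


Check exactness: ∂M/∂y = -9y^2 + 6x and ∂N/∂x = -9y^2 + 6x; equal, so the equation is exact.
Integrate M with respect to x (treating y as constant): ∫M dx = -2x - 3xy^3 + 3x^2y + h(y).
Differentiate w.r.t. y and set equal to N: all terms match, so h'(y) = 0 and h is a constant absorbed into C.
General solution: -2x - 3xy^3 + 3x^2y = C.


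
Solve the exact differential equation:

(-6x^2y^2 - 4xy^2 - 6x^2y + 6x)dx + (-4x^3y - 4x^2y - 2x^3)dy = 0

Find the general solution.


Check exactness: ∂M/∂y = -12x^2y - 8xy - 6x^2 and ∂N/∂x = -12x^2y - 8xy - 6x^2; equal, so the equation is exact.
Integrate M with respect to x (treating y as constant): ∫M dx = -2x^3y^2 - 2x^2y^2 - 2x^3y + 3x^2 + h(y).
Differentiate w.r.t. y and set equal to N: all terms match, so h'(y) = 0 and h is a constant absorbed into C.
General solution: -2x^3y^2 - 2x^2y^2 - 2x^3y + 3x^2 = C.


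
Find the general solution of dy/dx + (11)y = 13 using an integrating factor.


P(x) = 11, Q(x) = 13; integrating factor μ = e^(11x).
(μ y)' = 13e^(11x) ⇒ μ y = (13/11)e^(11x) + C.
Divide by μ: y = 13/11 + Ce^(-11x).


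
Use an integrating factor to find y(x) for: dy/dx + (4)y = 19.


P(x) = 4, Q(x) = 19; integrating factor μ = e^(4x).
(μ y)' = 19e^(4x) ⇒ μ y = (19/4)e^(4x) + C.
Divide by μ: y = 19/4 + Ce^(-4x).


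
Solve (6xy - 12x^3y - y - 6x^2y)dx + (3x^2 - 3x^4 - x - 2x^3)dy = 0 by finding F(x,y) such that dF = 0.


Check exactness: ∂M/∂y = 6x - 12x^3 - 1 - 6x^2 and ∂N/∂x = 6x - 12x^3 - 1 - 6x^2; equal, so the equation is exact.
Integrate M with respect to x (treating y as constant): ∫M dx = 3x^2y - 3x^4y - xy - 2x^3y + h(y).
Differentiate w.r.t. y and set equal to N: all terms match, so h'(y) = 0 and h is a constant absorbed into C.
General solution: 3x^2y - 3x^4y - xy - 2x^3y = C.
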